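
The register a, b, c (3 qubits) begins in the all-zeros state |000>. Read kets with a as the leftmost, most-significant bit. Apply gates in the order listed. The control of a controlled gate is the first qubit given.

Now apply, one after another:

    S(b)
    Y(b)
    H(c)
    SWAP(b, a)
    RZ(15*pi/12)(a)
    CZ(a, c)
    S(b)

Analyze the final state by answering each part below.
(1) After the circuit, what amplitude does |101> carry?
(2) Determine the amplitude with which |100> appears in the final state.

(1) The amplitude on |101> is sqrt(2)*exp(I*pi/8)/2.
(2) The amplitude on |100> is -sqrt(2)*exp(I*pi/8)/2.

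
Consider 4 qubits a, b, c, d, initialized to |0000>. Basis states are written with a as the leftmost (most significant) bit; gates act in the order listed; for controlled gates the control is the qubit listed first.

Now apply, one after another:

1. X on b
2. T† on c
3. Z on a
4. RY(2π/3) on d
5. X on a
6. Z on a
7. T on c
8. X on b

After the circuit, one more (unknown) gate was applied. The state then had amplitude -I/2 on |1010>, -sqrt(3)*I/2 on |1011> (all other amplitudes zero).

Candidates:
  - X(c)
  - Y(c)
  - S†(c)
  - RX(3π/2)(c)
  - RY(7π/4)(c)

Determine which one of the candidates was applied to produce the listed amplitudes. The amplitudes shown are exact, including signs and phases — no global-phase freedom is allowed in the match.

The unique candidate consistent with the amplitudes is Y(c).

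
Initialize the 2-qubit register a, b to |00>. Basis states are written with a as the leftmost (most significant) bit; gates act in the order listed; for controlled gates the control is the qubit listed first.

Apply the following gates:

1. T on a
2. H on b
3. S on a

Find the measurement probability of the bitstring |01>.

A full measurement returns |01> with probability 1/2.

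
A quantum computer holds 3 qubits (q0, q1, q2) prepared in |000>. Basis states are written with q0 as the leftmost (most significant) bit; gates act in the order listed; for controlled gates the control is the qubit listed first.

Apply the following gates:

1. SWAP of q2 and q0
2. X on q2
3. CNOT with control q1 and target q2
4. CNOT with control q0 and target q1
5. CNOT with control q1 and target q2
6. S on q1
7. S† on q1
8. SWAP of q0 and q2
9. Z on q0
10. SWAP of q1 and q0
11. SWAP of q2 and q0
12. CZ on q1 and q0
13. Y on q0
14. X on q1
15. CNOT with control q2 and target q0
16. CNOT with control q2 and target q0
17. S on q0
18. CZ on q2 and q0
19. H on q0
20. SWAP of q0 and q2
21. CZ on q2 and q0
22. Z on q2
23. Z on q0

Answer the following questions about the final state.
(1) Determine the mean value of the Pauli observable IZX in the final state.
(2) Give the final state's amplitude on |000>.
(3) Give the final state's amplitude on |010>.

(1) In the final state, IZX has expectation 1. Key observation: the block from step 15 through step 16 cancels to the identity and can be dropped.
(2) The final state's coefficient on |000> equals sqrt(2)/2.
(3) |010> carries amplitude 0 in the final state.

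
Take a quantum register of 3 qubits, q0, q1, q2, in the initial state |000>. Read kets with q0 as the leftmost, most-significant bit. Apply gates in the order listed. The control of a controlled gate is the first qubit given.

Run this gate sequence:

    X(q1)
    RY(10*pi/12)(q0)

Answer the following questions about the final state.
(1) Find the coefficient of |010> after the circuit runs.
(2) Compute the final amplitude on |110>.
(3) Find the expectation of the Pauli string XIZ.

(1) The final state's coefficient on |010> equals -sqrt(2)/4 + sqrt(6)/4.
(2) The amplitude on |110> is sqrt(2)/4 + sqrt(6)/4.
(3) The expectation value of XIZ is 1/2.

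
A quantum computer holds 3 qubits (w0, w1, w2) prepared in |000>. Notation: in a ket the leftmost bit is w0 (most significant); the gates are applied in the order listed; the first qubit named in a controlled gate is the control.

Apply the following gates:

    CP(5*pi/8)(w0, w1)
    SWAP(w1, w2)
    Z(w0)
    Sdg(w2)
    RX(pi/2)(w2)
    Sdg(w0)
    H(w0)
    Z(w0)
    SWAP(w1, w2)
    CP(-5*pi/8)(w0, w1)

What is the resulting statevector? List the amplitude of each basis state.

The resulting statevector has amplitude 1/2 on |000>, 0 on |001>, -I/2 on |010>, 0 on |011>, -1/2 on |100>, 0 on |101>, -exp(7*I*pi/8)/2 on |110>, 0 on |111>.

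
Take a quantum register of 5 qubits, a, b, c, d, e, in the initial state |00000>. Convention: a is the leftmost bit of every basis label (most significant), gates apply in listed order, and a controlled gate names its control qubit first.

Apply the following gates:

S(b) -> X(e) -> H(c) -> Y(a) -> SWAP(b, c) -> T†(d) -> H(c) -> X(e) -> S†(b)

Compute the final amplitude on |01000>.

The final state's coefficient on |01000> equals 0.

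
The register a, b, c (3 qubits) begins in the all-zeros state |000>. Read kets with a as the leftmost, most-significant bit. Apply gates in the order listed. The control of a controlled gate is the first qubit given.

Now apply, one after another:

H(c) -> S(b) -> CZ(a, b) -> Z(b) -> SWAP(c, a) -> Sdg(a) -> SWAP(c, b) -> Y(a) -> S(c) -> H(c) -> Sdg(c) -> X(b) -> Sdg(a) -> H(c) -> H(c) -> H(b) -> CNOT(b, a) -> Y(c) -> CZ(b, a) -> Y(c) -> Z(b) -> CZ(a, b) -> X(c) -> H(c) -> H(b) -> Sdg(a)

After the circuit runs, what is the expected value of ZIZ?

The expectation value of ZIZ is 0.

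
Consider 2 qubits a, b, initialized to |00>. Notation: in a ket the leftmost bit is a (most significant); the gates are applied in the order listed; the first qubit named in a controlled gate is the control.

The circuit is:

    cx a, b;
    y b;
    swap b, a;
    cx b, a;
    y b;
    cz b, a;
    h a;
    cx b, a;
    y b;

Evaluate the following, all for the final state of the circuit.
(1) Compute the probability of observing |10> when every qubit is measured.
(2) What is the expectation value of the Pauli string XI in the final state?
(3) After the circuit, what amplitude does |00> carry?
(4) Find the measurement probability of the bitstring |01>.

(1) A full measurement returns |10> with probability 1/2.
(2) In the final state, XI has expectation -1.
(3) |00> carries amplitude sqrt(2)*I/2 in the final state.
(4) A full measurement returns |01> with probability 0.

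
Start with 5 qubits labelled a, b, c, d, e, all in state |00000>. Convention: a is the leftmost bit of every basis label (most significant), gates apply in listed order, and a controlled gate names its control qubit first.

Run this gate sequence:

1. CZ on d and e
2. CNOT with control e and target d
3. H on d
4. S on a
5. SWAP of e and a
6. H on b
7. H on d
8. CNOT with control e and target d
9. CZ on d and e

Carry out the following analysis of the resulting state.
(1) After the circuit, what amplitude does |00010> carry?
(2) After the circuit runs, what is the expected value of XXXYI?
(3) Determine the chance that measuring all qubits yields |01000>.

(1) The final state's coefficient on |00010> equals 0.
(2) The observable XXXYI averages to 0.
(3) The probability of measuring |01000> is 1/2.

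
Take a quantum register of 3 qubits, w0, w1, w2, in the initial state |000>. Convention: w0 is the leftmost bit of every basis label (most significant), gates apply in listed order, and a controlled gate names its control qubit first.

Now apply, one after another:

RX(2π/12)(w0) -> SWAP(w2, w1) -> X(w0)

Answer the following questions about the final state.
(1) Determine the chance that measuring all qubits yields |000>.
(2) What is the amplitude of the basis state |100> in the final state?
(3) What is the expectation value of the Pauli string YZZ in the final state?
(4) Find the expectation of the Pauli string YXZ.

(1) A full measurement returns |000> with probability 1/2 - sqrt(3)/4.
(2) The amplitude on |100> is sqrt(2)/4 + sqrt(6)/4.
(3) In the final state, YZZ has expectation 1/2.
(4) The observable YXZ averages to 0.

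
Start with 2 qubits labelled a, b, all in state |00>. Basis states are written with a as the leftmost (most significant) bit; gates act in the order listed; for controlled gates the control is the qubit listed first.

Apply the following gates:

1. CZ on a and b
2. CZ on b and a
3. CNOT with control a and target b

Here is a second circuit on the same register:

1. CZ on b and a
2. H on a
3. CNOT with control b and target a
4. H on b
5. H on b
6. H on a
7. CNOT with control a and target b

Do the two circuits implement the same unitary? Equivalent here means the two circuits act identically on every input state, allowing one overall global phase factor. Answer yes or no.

Yes: on every input state the two circuits agree up to one overall phase factor.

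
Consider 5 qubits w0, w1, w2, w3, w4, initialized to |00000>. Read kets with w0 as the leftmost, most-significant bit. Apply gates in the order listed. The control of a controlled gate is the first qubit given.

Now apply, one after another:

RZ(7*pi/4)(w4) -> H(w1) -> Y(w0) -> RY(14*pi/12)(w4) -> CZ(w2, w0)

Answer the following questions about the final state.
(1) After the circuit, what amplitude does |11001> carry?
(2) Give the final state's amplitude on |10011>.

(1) The final state's coefficient on |11001> equals (-sqrt(3) - 1)*exp(5*I*pi/8)/4.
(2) |10011> carries amplitude 0 in the final state.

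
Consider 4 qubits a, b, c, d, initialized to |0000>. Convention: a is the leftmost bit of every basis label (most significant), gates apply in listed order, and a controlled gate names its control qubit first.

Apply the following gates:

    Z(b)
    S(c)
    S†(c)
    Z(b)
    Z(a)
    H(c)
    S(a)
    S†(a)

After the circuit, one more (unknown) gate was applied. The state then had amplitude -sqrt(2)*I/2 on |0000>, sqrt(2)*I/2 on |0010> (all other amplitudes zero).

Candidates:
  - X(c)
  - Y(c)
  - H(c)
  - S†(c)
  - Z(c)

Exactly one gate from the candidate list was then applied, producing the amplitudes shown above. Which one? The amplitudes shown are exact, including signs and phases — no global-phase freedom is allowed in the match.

It was Y(c) that produced the state shown.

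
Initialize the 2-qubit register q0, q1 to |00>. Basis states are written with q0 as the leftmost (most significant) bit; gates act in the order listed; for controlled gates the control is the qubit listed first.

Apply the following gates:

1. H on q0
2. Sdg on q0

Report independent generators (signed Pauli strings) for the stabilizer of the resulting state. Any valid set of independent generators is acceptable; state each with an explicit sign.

The final state is stabilized by the group generated by -YI, +IZ; other independent generating sets are equally valid.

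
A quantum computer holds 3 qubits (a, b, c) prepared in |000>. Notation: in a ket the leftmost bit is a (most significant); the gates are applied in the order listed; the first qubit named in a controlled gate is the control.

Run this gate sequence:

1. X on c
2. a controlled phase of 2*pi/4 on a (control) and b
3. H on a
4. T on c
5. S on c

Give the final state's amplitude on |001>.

The final state's coefficient on |001> equals sqrt(2)*exp(3*I*pi/4)/2.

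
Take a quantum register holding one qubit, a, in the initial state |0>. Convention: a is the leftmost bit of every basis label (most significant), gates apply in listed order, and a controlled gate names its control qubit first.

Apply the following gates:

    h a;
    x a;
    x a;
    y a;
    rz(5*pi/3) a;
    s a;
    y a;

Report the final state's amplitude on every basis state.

The resulting statevector has amplitude -sqrt(2)*exp(I*pi/3)/2 on |0>, -sqrt(2)*exp(I*pi/6)/2 on |1>.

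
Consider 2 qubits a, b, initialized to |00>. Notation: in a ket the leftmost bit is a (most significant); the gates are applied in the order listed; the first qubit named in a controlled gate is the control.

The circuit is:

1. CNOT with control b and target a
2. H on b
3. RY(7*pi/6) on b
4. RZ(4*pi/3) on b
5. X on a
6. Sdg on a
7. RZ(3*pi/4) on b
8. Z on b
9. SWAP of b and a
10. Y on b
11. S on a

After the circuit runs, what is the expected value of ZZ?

The expectation value of ZZ is 1/2.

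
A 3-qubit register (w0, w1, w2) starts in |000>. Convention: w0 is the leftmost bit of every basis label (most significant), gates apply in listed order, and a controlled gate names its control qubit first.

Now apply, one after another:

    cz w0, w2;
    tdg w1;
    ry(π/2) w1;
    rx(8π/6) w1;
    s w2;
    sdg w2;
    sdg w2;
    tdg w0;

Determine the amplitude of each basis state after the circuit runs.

The resulting statevector has amplitude -sqrt(2)/4 - sqrt(6)*I/4 on |000>, -sqrt(2)/4 - sqrt(6)*I/4 on |010>, and 0 on every other basis state. Key observation: the block from step 5 through step 6 cancels to the identity and can be dropped.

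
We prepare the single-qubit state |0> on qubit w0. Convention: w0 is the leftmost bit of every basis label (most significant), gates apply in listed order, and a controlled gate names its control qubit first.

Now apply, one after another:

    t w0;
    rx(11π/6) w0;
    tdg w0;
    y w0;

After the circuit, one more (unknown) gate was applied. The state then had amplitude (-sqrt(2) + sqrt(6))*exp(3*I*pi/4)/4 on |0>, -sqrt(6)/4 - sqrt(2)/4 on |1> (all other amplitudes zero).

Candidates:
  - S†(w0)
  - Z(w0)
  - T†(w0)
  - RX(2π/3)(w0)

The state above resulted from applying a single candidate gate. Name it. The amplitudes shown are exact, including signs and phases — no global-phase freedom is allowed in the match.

The unique candidate consistent with the amplitudes is S†(w0).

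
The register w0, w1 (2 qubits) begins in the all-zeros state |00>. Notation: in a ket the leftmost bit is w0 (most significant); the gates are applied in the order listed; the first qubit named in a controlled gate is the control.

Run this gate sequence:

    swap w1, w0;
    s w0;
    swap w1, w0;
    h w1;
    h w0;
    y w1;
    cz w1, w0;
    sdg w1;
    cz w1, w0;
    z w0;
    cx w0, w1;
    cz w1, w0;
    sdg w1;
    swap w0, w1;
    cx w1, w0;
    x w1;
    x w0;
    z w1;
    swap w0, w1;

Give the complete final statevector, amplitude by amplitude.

After the circuit, the state carries amplitude -1/2 on |00>, -1/2 on |01>, I/2 on |10>, I/2 on |11>.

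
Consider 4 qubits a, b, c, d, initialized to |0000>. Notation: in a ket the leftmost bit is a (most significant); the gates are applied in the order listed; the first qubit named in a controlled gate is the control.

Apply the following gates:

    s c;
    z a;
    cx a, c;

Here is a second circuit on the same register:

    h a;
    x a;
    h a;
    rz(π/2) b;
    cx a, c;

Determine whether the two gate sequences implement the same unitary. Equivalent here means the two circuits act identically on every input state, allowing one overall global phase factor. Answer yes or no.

No — the two circuits implement different unitaries, even allowing a global phase.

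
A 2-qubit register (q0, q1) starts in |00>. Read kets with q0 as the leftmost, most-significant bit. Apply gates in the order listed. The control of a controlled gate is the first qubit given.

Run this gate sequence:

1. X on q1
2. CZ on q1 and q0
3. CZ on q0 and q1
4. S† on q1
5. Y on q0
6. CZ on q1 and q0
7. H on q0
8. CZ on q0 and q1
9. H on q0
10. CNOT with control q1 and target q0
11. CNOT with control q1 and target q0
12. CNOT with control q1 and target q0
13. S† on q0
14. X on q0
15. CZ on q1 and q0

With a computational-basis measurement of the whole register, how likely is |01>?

The probability of measuring |01> is 1.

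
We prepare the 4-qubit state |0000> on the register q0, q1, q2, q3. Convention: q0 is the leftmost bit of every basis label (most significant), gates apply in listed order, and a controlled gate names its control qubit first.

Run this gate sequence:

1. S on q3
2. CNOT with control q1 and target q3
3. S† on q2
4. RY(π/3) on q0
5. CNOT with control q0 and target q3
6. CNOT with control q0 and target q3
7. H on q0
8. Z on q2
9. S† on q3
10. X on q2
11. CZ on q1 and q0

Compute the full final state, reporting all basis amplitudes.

The final amplitudes are sqrt(2)/4 + sqrt(6)/4 on |0010>, -sqrt(2)/4 + sqrt(6)/4 on |1010>, and 0 on every other basis state.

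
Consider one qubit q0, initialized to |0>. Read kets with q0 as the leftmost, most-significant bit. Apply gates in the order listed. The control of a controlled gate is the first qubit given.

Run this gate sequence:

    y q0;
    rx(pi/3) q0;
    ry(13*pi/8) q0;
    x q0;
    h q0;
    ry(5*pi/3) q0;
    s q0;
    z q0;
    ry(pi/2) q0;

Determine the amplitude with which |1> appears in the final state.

The amplitude on |1> is -sqrt(3)*sin(3*pi/16)/4 + (-2 + I)*sin(3*pi/16)/4 + sqrt(3)*I*cos(3*pi/16)/4 + (1 + 2*I)*cos(3*pi/16)/4.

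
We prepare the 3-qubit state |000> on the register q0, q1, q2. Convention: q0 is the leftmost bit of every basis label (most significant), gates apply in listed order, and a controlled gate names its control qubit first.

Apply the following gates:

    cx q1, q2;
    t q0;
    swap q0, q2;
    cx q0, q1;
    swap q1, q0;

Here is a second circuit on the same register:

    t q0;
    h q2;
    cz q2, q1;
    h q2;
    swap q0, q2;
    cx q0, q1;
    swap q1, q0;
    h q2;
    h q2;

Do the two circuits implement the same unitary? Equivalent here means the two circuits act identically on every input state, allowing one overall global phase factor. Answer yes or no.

Yes — the two circuits implement the same unitary up to a global phase.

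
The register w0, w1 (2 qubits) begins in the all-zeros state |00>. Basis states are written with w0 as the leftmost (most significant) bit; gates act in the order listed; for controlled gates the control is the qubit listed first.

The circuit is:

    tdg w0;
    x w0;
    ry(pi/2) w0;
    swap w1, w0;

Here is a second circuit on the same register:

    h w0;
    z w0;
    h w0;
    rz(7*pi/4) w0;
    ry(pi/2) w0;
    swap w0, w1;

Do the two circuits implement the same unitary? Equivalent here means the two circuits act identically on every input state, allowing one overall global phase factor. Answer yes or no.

No, they are not equivalent — no single phase factor reconciles the two unitaries.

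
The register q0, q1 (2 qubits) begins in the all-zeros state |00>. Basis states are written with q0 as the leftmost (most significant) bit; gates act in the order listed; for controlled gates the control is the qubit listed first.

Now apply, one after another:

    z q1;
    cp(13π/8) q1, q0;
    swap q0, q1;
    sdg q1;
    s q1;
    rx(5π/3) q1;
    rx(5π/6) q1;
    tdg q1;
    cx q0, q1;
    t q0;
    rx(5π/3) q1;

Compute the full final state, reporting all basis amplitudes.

After the circuit, the state carries amplitude sqrt(6)/4 - sqrt(2)*exp(3*I*pi/4)/4 on |00>, -sqrt(6)*exp(I*pi/4)/4 + sqrt(2)*I/4 on |01>, 0 on |10>, 0 on |11>.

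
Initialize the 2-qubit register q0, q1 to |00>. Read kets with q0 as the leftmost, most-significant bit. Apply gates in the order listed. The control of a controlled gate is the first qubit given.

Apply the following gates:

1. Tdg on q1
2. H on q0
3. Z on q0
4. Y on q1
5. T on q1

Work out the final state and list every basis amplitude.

The resulting statevector has amplitude 0 on |00>, sqrt(2)*exp(3*I*pi/4)/2 on |01>, 0 on |10>, -sqrt(2)*exp(3*I*pi/4)/2 on |11>.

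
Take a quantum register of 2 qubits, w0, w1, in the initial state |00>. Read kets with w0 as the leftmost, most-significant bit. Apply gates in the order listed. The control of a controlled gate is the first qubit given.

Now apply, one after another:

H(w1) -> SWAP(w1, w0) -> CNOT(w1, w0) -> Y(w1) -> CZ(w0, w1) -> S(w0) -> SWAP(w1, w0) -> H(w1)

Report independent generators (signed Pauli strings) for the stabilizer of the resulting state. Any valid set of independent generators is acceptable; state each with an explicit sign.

The stabilizer group can be generated by +IY, -ZI, among other valid generating sets.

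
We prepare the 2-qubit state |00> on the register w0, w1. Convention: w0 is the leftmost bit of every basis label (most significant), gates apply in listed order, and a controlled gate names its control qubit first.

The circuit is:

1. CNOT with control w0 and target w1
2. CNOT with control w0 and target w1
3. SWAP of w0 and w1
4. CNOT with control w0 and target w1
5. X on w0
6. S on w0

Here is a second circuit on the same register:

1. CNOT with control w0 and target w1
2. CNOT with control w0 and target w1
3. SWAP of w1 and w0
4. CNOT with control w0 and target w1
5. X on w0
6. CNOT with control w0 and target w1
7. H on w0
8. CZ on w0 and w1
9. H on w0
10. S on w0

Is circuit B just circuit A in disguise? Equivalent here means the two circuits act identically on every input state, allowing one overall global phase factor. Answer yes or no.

No, they are not equivalent — no single phase factor reconciles the two unitaries.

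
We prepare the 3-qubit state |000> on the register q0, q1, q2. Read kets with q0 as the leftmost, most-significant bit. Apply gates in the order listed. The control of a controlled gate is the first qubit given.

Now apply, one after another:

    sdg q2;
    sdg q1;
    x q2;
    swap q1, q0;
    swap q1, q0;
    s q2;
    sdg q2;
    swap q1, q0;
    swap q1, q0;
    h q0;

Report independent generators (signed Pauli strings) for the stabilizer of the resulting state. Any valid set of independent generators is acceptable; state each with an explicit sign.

The stabilizer group can be generated by +XII, +IZI, -IIZ, among other valid generating sets.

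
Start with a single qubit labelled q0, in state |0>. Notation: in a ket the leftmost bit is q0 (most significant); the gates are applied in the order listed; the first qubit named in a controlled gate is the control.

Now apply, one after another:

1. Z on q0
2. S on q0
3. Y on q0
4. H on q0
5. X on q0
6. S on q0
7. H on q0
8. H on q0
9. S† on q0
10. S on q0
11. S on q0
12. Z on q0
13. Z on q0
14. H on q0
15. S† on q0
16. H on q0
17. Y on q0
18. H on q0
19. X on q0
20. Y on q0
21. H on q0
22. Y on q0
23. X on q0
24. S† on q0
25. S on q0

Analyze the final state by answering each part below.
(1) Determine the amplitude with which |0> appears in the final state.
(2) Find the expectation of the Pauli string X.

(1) |0> carries amplitude sqrt(2)/2 in the final state.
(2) The expectation value of X is 1.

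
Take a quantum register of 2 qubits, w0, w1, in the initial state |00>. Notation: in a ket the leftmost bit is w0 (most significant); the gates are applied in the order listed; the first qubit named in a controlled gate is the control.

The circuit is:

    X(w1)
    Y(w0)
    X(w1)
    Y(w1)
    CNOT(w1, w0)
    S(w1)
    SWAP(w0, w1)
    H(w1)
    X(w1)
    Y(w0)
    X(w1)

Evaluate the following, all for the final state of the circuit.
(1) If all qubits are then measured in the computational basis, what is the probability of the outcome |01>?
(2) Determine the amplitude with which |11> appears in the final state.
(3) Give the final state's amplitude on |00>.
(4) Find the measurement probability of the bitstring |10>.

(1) Outcome |01> occurs with probability 1/2.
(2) The amplitude on |11> is 0.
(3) The amplitude on |00> is -sqrt(2)/2.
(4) A full measurement returns |10> with probability 0.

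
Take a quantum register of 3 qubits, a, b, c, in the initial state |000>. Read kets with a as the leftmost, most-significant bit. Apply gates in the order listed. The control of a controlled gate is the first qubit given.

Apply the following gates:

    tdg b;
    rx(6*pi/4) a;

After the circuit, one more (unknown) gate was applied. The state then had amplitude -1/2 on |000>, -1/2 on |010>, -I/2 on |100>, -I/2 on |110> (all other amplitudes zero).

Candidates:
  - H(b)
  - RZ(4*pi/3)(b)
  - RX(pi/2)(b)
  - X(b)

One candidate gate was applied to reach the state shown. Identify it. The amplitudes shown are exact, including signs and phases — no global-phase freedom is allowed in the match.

It was H(b) that produced the state shown.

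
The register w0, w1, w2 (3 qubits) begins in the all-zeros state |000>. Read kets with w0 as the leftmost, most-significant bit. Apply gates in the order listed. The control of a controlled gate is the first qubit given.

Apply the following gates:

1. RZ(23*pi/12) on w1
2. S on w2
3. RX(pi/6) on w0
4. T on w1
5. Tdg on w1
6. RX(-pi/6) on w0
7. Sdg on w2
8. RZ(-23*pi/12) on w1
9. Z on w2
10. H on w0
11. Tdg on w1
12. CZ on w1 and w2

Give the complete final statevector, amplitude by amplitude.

After the circuit, the state carries amplitude sqrt(2)/2 on |000>, sqrt(2)/2 on |100>, and 0 on every other basis state. Key observation: the block from step 1 through step 8 cancels to the identity and can be dropped.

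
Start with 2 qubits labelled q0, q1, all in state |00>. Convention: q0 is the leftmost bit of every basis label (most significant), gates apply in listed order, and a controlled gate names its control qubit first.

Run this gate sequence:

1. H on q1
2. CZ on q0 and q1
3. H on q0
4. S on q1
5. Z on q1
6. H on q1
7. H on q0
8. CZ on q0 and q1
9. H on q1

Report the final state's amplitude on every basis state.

The resulting statevector has amplitude sqrt(2)/2 on |00>, -sqrt(2)*I/2 on |01>, 0 on |10>, 0 on |11>.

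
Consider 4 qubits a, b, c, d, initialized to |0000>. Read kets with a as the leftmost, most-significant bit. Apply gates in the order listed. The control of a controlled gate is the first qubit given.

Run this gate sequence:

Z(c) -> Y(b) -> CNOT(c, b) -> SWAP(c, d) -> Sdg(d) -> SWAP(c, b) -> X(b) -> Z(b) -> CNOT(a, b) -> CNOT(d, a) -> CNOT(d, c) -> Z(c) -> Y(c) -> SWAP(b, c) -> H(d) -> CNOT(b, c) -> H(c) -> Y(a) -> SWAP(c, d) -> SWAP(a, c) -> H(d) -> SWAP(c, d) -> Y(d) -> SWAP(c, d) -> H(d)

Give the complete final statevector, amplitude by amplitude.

After the circuit, the state carries amplitude 1/2 on |0000>, -1/2 on |0001>, 1/2 on |1000>, -1/2 on |1001>, and 0 on every other basis state.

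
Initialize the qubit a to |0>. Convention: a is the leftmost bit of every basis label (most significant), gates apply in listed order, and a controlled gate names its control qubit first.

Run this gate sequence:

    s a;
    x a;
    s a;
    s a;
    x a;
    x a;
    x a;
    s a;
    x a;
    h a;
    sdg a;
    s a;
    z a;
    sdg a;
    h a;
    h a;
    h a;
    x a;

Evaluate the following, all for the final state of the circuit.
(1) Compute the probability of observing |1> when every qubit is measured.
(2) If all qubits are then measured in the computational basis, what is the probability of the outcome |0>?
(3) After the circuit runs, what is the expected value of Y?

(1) A full measurement returns |1> with probability 1/2.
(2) A full measurement returns |0> with probability 1/2.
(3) In the final state, Y has expectation -1.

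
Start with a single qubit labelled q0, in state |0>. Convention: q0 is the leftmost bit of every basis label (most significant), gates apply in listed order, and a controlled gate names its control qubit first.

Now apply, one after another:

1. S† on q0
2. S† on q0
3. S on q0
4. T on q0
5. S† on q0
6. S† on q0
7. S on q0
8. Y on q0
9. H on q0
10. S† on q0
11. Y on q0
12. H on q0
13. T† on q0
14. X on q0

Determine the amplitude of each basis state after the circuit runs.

After the circuit, the state carries amplitude sqrt(2)/2 on |0>, -1/2 + I/2 on |1>.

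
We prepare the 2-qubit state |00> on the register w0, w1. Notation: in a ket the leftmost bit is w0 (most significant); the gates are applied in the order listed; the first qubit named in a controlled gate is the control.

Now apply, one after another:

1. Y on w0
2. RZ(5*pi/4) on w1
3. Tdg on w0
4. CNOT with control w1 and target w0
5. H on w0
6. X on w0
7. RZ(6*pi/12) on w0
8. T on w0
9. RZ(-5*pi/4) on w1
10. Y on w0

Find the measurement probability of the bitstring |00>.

A full measurement returns |00> with probability 1/2.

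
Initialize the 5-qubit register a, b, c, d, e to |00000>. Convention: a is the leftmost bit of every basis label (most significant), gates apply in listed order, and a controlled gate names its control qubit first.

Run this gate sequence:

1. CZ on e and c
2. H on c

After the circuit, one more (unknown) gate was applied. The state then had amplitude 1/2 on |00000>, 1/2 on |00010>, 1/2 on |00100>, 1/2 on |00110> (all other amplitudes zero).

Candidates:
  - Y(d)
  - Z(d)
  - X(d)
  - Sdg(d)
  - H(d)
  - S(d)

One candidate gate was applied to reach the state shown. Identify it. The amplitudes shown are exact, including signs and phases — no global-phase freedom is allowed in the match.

It was H(d) that produced the state shown.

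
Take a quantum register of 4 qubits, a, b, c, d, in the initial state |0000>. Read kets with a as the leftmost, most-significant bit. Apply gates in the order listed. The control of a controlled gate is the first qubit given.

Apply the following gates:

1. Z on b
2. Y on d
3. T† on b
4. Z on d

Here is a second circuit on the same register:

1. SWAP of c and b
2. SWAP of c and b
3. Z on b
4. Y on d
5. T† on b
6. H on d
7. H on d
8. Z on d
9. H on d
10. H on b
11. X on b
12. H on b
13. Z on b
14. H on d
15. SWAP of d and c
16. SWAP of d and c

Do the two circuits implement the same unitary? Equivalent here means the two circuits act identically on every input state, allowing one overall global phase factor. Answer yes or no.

Yes: on every input state the two circuits agree up to one overall phase factor.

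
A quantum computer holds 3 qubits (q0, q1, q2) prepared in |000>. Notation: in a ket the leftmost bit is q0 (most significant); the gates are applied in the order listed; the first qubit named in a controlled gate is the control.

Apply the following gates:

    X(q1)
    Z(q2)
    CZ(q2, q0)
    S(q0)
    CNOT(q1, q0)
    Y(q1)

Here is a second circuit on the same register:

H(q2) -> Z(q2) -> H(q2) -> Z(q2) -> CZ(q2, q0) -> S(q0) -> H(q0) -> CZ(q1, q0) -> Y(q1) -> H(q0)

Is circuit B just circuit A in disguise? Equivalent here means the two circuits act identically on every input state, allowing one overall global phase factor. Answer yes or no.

No, they are not equivalent — no single phase factor reconciles the two unitaries.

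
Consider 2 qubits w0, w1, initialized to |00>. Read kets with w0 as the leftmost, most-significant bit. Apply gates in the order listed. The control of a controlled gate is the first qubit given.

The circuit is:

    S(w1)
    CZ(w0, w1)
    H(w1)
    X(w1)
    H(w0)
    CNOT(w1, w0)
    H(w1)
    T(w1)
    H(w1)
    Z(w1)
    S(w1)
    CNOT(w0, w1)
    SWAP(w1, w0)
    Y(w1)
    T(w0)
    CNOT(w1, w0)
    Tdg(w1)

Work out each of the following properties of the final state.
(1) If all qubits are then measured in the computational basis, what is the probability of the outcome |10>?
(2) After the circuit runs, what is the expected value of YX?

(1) The probability of measuring |10> is 1/4.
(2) In the final state, YX has expectation -sqrt(2)/2.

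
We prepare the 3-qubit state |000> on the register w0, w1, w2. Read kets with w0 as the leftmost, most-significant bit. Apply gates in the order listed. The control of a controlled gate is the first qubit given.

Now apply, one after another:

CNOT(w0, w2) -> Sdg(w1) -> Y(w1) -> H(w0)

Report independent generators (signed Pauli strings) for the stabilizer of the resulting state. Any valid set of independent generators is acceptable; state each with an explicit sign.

One valid set of independent stabilizer generators is +XII, -IZI, +IIZ (any independent generating set of the same group is equally correct).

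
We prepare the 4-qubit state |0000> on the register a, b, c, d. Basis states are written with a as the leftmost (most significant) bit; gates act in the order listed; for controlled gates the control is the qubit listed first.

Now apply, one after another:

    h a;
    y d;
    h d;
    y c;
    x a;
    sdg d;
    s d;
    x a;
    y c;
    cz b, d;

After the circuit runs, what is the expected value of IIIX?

The expectation value of IIIX is -1. Key observation: the block from step 4 through step 9 cancels to the identity and can be dropped.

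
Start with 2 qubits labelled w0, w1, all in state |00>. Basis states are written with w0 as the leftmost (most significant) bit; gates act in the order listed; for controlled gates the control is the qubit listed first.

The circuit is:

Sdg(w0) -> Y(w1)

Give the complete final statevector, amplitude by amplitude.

The final amplitudes are I on |01>, and 0 on every other basis state.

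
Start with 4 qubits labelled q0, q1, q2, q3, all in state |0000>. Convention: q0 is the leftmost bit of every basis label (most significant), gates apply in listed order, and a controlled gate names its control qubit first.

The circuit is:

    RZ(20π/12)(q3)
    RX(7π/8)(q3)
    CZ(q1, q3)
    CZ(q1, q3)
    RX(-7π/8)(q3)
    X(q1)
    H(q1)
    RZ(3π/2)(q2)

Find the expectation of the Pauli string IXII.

The expectation value of IXII is -1. Key observation: the block from step 2 through step 5 cancels to the identity and can be dropped.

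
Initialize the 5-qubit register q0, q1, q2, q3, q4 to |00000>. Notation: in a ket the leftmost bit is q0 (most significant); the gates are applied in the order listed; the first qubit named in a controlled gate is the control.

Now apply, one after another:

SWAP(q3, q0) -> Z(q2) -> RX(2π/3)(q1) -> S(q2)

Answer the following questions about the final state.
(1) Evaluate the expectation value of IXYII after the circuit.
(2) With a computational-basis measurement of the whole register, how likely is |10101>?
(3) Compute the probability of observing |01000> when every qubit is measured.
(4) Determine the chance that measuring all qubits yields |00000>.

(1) The observable IXYII averages to 0.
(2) The probability of measuring |10101> is 0.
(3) The probability of measuring |01000> is 3/4.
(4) Outcome |00000> occurs with probability 1/4.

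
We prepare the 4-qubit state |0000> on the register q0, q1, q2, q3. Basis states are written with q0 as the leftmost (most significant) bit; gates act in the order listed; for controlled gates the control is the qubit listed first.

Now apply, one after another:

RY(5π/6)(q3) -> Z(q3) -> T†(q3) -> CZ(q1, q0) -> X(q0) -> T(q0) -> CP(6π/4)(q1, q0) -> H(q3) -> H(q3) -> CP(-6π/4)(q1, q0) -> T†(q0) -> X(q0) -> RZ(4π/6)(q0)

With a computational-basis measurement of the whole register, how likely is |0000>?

The probability of measuring |0000> is 1/2 - sqrt(3)/4. Key observation: steps 5-12 multiply out to the identity, so the circuit reduces to the remaining gates.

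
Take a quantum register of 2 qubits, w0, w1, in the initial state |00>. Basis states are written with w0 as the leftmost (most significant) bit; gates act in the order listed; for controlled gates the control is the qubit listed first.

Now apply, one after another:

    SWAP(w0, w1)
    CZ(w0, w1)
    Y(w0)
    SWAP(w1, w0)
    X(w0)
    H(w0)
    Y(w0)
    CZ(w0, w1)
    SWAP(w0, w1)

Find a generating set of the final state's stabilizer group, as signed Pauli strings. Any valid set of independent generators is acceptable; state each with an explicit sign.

The stabilizer group can be generated by -IX, -ZI, among other valid generating sets.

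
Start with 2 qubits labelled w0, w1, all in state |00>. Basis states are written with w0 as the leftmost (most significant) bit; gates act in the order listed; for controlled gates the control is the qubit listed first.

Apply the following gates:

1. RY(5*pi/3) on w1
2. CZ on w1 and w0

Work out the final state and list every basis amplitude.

The final amplitudes are -sqrt(3)/2 on |00>, 1/2 on |01>, 0 on |10>, 0 on |11>.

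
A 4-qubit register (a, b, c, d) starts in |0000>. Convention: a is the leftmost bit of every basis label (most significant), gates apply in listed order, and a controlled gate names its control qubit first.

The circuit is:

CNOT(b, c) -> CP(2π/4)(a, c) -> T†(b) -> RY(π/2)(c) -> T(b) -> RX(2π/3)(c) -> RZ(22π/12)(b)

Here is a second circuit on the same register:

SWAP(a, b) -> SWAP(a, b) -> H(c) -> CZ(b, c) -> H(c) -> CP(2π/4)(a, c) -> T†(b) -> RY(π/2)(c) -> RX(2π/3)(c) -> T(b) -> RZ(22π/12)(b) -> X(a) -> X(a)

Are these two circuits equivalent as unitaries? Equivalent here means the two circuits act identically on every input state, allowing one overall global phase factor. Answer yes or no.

Yes — the two circuits implement the same unitary up to a global phase.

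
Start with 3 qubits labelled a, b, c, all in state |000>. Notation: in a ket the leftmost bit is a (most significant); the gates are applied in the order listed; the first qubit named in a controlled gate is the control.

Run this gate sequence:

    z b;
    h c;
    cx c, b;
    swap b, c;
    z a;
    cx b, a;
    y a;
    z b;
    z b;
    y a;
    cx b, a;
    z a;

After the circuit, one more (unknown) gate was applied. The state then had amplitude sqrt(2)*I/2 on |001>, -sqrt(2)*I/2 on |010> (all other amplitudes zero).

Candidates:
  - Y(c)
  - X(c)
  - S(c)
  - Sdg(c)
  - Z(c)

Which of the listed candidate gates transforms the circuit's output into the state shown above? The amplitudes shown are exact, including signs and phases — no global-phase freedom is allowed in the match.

The unique candidate consistent with the amplitudes is Y(c). Key observation: the block from step 5 through step 12 cancels to the identity and can be dropped.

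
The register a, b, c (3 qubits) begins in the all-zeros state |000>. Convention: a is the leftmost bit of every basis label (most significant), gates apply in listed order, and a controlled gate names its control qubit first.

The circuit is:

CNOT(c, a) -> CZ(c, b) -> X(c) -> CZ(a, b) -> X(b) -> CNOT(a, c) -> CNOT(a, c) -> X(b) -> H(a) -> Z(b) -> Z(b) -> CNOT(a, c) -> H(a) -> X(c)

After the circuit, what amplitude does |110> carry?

The amplitude on |110> is 0.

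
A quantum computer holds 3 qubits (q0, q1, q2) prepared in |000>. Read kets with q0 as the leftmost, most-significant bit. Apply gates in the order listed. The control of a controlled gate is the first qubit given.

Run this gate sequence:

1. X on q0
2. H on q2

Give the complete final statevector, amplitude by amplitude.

The resulting statevector has amplitude sqrt(2)/2 on |100>, sqrt(2)/2 on |101>, and 0 on every other basis state.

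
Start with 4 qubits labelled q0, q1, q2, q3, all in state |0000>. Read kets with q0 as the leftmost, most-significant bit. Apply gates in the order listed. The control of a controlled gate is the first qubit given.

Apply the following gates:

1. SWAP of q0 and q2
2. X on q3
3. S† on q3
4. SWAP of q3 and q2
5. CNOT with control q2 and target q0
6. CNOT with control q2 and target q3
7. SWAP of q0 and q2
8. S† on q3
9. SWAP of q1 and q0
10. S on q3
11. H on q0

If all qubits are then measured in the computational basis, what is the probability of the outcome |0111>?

The probability of measuring |0111> is 1/2.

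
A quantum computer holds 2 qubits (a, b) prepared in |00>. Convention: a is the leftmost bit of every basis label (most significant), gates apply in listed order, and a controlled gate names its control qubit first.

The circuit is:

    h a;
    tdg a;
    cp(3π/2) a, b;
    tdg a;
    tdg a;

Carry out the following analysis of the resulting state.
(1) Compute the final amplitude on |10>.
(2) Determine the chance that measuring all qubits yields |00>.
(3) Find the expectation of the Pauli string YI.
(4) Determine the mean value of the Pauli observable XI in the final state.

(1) The amplitude on |10> is -sqrt(2)*exp(I*pi/4)/2.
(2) Outcome |00> occurs with probability 1/2.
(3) The expectation value of YI is -sqrt(2)/2.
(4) The expectation value of XI is -sqrt(2)/2.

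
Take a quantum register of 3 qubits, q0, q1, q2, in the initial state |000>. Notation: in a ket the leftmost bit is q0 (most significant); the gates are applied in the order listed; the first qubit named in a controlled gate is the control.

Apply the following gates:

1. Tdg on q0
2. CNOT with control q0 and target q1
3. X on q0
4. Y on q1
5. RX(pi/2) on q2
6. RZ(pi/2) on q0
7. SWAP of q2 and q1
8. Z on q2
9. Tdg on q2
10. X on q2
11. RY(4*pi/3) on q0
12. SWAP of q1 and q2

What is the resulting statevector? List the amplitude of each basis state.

The resulting statevector has amplitude sqrt(6)*I/4 on |000>, sqrt(6)/4 on |001>, 0 on |010>, 0 on |011>, sqrt(2)*I/4 on |100>, sqrt(2)/4 on |101>, 0 on |110>, 0 on |111>.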